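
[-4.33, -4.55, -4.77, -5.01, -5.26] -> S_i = -4.33*1.05^i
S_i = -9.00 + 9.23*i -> [-9.0, 0.23, 9.46, 18.69, 27.92]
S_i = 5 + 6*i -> [5, 11, 17, 23, 29]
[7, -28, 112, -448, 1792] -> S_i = 7*-4^i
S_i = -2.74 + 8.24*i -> [-2.74, 5.5, 13.74, 21.98, 30.22]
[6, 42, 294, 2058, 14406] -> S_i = 6*7^i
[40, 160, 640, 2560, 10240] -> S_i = 40*4^i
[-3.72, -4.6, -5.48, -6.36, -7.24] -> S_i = -3.72 + -0.88*i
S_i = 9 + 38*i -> [9, 47, 85, 123, 161]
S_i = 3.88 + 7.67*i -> [3.88, 11.55, 19.22, 26.89, 34.56]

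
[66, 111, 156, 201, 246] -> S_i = 66 + 45*i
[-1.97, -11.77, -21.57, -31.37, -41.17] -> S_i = -1.97 + -9.80*i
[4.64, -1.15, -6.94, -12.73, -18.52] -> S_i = 4.64 + -5.79*i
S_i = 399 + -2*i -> [399, 397, 395, 393, 391]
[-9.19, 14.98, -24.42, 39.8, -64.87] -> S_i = -9.19*(-1.63)^i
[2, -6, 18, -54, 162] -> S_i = 2*-3^i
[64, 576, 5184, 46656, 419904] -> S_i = 64*9^i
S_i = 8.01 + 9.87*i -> [8.01, 17.88, 27.75, 37.62, 47.49]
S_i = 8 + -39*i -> [8, -31, -70, -109, -148]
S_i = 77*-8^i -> [77, -616, 4928, -39424, 315392]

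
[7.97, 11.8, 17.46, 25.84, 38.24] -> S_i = 7.97*1.48^i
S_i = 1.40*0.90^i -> [1.4, 1.26, 1.13, 1.02, 0.92]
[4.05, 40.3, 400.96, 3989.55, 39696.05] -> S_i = 4.05*9.95^i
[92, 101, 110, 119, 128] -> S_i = 92 + 9*i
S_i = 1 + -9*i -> [1, -8, -17, -26, -35]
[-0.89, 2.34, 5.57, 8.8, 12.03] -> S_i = -0.89 + 3.23*i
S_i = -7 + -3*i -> [-7, -10, -13, -16, -19]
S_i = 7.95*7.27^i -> [7.95, 57.8, 420.18, 3054.71, 22207.76]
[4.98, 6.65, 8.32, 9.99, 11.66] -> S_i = 4.98 + 1.67*i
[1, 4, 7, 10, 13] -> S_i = 1 + 3*i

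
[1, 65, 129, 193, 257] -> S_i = 1 + 64*i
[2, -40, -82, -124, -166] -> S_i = 2 + -42*i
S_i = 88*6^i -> [88, 528, 3168, 19008, 114048]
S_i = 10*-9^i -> [10, -90, 810, -7290, 65610]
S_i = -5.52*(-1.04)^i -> [-5.52, 5.74, -5.97, 6.21, -6.46]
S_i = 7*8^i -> [7, 56, 448, 3584, 28672]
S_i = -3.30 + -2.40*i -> [-3.3, -5.7, -8.1, -10.5, -12.9]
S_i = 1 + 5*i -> [1, 6, 11, 16, 21]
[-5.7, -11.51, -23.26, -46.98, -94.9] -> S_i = -5.70*2.02^i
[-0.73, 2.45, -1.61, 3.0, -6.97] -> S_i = Random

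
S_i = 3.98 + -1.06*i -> [3.98, 2.92, 1.86, 0.8, -0.26]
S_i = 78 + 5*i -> [78, 83, 88, 93, 98]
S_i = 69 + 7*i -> [69, 76, 83, 90, 97]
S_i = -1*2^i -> [-1, -2, -4, -8, -16]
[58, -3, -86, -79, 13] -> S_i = Random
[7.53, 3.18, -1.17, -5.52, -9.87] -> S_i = 7.53 + -4.35*i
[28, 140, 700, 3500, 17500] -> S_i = 28*5^i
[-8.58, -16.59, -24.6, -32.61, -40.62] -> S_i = -8.58 + -8.01*i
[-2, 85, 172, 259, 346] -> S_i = -2 + 87*i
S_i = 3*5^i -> [3, 15, 75, 375, 1875]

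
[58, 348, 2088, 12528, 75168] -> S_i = 58*6^i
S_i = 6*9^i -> [6, 54, 486, 4374, 39366]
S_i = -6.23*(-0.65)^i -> [-6.23, 4.05, -2.63, 1.71, -1.11]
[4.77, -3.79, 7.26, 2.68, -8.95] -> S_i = Random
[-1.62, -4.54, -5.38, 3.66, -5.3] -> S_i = Random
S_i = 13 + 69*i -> [13, 82, 151, 220, 289]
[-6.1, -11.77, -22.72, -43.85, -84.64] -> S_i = -6.10*1.93^i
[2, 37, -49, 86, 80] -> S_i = Random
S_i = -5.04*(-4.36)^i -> [-5.04, 21.97, -95.81, 417.72, -1821.28]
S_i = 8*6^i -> [8, 48, 288, 1728, 10368]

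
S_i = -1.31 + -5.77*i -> [-1.31, -7.08, -12.85, -18.62, -24.39]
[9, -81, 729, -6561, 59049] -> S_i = 9*-9^i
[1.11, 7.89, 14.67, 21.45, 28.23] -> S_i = 1.11 + 6.78*i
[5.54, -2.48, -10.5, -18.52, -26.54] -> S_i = 5.54 + -8.02*i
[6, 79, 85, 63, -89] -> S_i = Random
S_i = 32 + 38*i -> [32, 70, 108, 146, 184]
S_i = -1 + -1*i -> [-1, -2, -3, -4, -5]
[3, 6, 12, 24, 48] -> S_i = 3*2^i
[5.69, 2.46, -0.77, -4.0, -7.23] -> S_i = 5.69 + -3.23*i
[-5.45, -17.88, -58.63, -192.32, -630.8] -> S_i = -5.45*3.28^i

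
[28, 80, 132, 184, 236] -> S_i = 28 + 52*i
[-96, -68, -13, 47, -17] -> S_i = Random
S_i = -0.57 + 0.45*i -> [-0.57, -0.12, 0.33, 0.78, 1.23]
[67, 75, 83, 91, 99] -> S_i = 67 + 8*i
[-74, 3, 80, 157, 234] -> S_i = -74 + 77*i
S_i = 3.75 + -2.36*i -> [3.75, 1.39, -0.97, -3.33, -5.69]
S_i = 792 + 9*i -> [792, 801, 810, 819, 828]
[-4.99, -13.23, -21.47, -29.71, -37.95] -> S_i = -4.99 + -8.24*i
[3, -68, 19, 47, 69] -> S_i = Random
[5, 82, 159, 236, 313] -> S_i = 5 + 77*i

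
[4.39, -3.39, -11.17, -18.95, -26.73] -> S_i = 4.39 + -7.78*i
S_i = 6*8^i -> [6, 48, 384, 3072, 24576]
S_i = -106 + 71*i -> [-106, -35, 36, 107, 178]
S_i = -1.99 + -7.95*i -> [-1.99, -9.94, -17.89, -25.84, -33.79]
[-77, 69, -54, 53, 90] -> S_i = Random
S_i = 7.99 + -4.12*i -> [7.99, 3.87, -0.25, -4.37, -8.49]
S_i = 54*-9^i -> [54, -486, 4374, -39366, 354294]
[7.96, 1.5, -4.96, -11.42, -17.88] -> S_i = 7.96 + -6.46*i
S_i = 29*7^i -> [29, 203, 1421, 9947, 69629]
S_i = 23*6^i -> [23, 138, 828, 4968, 29808]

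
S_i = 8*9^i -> [8, 72, 648, 5832, 52488]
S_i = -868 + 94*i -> [-868, -774, -680, -586, -492]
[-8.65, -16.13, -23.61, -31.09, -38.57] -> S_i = -8.65 + -7.48*i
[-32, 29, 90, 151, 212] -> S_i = -32 + 61*i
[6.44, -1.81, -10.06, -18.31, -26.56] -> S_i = 6.44 + -8.25*i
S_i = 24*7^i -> [24, 168, 1176, 8232, 57624]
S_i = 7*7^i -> [7, 49, 343, 2401, 16807]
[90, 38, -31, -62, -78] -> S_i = Random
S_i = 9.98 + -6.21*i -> [9.98, 3.77, -2.44, -8.65, -14.86]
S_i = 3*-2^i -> [3, -6, 12, -24, 48]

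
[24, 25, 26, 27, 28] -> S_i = 24 + 1*i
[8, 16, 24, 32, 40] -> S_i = 8 + 8*i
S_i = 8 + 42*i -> [8, 50, 92, 134, 176]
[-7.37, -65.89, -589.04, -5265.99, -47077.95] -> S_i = -7.37*8.94^i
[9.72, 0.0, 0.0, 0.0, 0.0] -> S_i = 9.72*0.00^i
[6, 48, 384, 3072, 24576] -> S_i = 6*8^i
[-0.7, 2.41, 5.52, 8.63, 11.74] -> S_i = -0.70 + 3.11*i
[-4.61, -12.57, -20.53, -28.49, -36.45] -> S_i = -4.61 + -7.96*i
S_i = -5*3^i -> [-5, -15, -45, -135, -405]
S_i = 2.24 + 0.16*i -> [2.24, 2.4, 2.56, 2.72, 2.88]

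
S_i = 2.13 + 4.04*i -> [2.13, 6.17, 10.21, 14.25, 18.29]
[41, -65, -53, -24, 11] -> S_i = Random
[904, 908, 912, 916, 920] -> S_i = 904 + 4*i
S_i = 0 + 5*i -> [0, 5, 10, 15, 20]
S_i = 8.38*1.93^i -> [8.38, 16.17, 31.21, 60.24, 116.27]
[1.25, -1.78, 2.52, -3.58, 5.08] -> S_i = 1.25*(-1.42)^i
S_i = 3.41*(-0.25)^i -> [3.41, -0.85, 0.21, -0.05, 0.01]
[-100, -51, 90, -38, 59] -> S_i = Random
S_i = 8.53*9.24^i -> [8.53, 78.82, 728.27, 6729.22, 62178.02]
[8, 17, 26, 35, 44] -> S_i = 8 + 9*i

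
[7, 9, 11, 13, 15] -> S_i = 7 + 2*i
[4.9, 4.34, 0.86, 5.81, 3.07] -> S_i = Random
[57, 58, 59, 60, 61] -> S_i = 57 + 1*i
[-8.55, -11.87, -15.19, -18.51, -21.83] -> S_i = -8.55 + -3.32*i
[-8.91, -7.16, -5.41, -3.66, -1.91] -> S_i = -8.91 + 1.75*i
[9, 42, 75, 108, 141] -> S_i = 9 + 33*i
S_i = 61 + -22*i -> [61, 39, 17, -5, -27]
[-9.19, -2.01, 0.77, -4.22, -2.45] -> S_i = Random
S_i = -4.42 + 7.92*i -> [-4.42, 3.5, 11.42, 19.34, 27.26]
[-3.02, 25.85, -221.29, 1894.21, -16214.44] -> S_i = -3.02*(-8.56)^i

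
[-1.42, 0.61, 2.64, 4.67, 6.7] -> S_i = -1.42 + 2.03*i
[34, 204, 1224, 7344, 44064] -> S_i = 34*6^i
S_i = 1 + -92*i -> [1, -91, -183, -275, -367]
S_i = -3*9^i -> [-3, -27, -243, -2187, -19683]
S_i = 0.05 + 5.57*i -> [0.05, 5.62, 11.19, 16.76, 22.33]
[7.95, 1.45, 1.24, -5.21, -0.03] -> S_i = Random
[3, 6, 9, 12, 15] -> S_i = 3 + 3*i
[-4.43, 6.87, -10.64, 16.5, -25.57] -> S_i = -4.43*(-1.55)^i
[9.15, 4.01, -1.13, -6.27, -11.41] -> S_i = 9.15 + -5.14*i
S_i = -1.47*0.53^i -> [-1.47, -0.78, -0.41, -0.22, -0.12]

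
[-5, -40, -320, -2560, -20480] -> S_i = -5*8^i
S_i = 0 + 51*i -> [0, 51, 102, 153, 204]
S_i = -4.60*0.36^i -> [-4.6, -1.66, -0.6, -0.21, -0.08]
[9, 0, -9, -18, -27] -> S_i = 9 + -9*i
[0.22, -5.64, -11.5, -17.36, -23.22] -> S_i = 0.22 + -5.86*i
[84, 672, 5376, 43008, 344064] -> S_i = 84*8^i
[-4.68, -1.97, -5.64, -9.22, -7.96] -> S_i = Random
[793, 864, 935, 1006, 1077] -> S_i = 793 + 71*i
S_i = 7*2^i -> [7, 14, 28, 56, 112]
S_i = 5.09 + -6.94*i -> [5.09, -1.85, -8.79, -15.73, -22.67]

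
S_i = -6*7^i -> [-6, -42, -294, -2058, -14406]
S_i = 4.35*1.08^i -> [4.35, 4.7, 5.07, 5.48, 5.92]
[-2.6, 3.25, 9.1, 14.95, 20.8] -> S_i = -2.60 + 5.85*i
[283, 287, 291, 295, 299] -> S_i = 283 + 4*i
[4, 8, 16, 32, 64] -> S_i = 4*2^i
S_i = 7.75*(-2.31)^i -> [7.75, -17.9, 41.35, -95.53, 220.67]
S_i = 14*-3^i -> [14, -42, 126, -378, 1134]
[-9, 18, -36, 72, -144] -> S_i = -9*-2^i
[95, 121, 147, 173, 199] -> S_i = 95 + 26*i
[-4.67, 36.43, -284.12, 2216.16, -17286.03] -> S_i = -4.67*(-7.80)^i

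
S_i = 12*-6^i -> [12, -72, 432, -2592, 15552]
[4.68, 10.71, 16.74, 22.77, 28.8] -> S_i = 4.68 + 6.03*i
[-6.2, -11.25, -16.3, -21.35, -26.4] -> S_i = -6.20 + -5.05*i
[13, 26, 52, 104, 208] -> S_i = 13*2^i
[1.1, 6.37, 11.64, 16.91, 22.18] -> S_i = 1.10 + 5.27*i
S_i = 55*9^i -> [55, 495, 4455, 40095, 360855]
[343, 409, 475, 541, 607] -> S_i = 343 + 66*i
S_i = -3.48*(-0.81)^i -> [-3.48, 2.82, -2.28, 1.85, -1.5]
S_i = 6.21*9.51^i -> [6.21, 59.06, 561.63, 5341.13, 50794.15]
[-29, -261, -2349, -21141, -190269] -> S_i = -29*9^i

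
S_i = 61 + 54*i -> [61, 115, 169, 223, 277]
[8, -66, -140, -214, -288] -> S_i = 8 + -74*i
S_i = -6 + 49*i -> [-6, 43, 92, 141, 190]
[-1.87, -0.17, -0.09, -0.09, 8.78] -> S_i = Random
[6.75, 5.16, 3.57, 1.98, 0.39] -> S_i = 6.75 + -1.59*i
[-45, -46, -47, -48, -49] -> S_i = -45 + -1*i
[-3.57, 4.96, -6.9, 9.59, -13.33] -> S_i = -3.57*(-1.39)^i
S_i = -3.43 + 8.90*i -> [-3.43, 5.47, 14.37, 23.27, 32.17]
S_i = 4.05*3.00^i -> [4.05, 12.15, 36.45, 109.35, 328.05]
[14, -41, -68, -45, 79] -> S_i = Random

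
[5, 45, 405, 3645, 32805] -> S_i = 5*9^i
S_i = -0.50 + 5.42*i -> [-0.5, 4.92, 10.34, 15.76, 21.18]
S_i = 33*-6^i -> [33, -198, 1188, -7128, 42768]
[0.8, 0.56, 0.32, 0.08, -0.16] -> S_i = 0.80 + -0.24*i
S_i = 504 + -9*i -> [504, 495, 486, 477, 468]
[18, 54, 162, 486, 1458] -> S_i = 18*3^i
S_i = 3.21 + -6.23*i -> [3.21, -3.02, -9.25, -15.48, -21.71]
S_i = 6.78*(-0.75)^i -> [6.78, -5.08, 3.81, -2.86, 2.15]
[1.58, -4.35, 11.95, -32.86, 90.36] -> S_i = 1.58*(-2.75)^i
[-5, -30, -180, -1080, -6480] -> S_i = -5*6^i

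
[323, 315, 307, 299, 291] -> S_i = 323 + -8*i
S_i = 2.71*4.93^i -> [2.71, 13.36, 65.87, 324.72, 1600.87]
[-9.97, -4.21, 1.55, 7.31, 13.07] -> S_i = -9.97 + 5.76*i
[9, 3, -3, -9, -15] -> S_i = 9 + -6*i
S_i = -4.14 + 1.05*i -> [-4.14, -3.09, -2.04, -0.99, 0.06]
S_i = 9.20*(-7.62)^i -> [9.2, -70.1, 534.19, -4070.55, 31017.57]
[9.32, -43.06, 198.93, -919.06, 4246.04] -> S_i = 9.32*(-4.62)^i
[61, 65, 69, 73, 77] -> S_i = 61 + 4*i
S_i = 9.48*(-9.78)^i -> [9.48, -92.71, 906.75, -8867.98, 86728.88]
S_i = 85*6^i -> [85, 510, 3060, 18360, 110160]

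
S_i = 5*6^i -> [5, 30, 180, 1080, 6480]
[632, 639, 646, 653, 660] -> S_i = 632 + 7*i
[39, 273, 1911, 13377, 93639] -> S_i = 39*7^i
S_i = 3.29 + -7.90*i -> [3.29, -4.61, -12.51, -20.41, -28.31]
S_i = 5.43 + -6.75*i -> [5.43, -1.32, -8.07, -14.82, -21.57]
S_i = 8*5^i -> [8, 40, 200, 1000, 5000]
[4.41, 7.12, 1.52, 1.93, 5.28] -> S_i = Random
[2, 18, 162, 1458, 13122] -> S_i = 2*9^i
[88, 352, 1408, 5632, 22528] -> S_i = 88*4^i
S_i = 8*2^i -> [8, 16, 32, 64, 128]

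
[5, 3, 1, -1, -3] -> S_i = 5 + -2*i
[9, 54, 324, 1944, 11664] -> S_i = 9*6^i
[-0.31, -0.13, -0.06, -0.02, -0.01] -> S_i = -0.31*0.43^i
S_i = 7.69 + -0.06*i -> [7.69, 7.63, 7.57, 7.51, 7.45]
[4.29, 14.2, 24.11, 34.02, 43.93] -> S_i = 4.29 + 9.91*i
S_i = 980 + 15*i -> [980, 995, 1010, 1025, 1040]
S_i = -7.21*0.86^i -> [-7.21, -6.2, -5.33, -4.59, -3.94]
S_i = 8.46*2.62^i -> [8.46, 22.17, 58.07, 152.15, 398.64]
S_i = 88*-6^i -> [88, -528, 3168, -19008, 114048]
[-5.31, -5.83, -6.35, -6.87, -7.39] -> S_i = -5.31 + -0.52*i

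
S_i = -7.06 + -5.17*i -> [-7.06, -12.23, -17.4, -22.57, -27.74]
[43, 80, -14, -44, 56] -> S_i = Random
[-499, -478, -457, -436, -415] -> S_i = -499 + 21*i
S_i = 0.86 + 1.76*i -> [0.86, 2.62, 4.38, 6.14, 7.9]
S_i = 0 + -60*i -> [0, -60, -120, -180, -240]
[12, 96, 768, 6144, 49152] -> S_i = 12*8^i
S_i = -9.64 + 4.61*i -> [-9.64, -5.03, -0.42, 4.19, 8.8]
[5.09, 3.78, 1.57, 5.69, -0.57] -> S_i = Random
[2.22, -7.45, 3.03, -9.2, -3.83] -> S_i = Random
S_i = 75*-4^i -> [75, -300, 1200, -4800, 19200]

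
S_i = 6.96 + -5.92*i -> [6.96, 1.04, -4.88, -10.8, -16.72]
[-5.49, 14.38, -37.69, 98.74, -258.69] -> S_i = -5.49*(-2.62)^i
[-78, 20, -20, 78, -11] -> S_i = Random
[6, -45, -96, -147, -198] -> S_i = 6 + -51*i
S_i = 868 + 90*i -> [868, 958, 1048, 1138, 1228]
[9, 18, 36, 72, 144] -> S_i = 9*2^i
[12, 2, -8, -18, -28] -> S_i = 12 + -10*i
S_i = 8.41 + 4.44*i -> [8.41, 12.85, 17.29, 21.73, 26.17]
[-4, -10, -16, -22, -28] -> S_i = -4 + -6*i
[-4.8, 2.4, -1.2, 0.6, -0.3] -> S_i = -4.80*(-0.50)^i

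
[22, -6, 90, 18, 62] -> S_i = Random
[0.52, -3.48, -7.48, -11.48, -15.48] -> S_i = 0.52 + -4.00*i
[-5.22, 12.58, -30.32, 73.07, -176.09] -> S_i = -5.22*(-2.41)^i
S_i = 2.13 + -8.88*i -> [2.13, -6.75, -15.63, -24.51, -33.39]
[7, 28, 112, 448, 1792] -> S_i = 7*4^i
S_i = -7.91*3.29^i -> [-7.91, -26.02, -85.62, -281.69, -926.74]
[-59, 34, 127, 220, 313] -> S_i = -59 + 93*i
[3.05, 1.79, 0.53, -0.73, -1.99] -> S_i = 3.05 + -1.26*i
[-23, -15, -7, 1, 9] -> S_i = -23 + 8*i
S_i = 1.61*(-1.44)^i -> [1.61, -2.32, 3.34, -4.81, 6.92]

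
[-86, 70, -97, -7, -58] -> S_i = Random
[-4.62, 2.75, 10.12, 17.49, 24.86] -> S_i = -4.62 + 7.37*i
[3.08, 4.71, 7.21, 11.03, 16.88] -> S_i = 3.08*1.53^i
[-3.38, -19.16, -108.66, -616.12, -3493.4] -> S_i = -3.38*5.67^i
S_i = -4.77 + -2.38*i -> [-4.77, -7.15, -9.53, -11.91, -14.29]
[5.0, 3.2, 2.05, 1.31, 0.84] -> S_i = 5.00*0.64^i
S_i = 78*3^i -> [78, 234, 702, 2106, 6318]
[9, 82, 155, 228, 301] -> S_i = 9 + 73*i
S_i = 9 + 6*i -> [9, 15, 21, 27, 33]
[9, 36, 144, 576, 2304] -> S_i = 9*4^i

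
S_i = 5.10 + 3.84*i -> [5.1, 8.94, 12.78, 16.62, 20.46]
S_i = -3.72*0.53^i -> [-3.72, -1.97, -1.04, -0.55, -0.29]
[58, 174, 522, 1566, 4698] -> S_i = 58*3^i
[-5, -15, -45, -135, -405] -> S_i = -5*3^i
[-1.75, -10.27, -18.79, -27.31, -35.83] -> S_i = -1.75 + -8.52*i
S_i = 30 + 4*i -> [30, 34, 38, 42, 46]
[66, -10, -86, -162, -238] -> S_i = 66 + -76*i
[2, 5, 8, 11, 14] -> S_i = 2 + 3*i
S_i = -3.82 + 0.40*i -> [-3.82, -3.42, -3.02, -2.62, -2.22]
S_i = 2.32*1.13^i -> [2.32, 2.62, 2.96, 3.35, 3.78]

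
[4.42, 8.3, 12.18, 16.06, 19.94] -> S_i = 4.42 + 3.88*i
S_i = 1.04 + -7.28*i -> [1.04, -6.24, -13.52, -20.8, -28.08]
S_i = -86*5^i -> [-86, -430, -2150, -10750, -53750]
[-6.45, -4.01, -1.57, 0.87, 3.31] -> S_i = -6.45 + 2.44*i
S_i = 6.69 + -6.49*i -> [6.69, 0.2, -6.29, -12.78, -19.27]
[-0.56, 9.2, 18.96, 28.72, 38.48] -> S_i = -0.56 + 9.76*i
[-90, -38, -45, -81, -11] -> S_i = Random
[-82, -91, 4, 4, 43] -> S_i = Random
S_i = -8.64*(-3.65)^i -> [-8.64, 31.54, -115.11, 420.14, -1533.51]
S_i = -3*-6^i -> [-3, 18, -108, 648, -3888]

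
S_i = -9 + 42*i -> [-9, 33, 75, 117, 159]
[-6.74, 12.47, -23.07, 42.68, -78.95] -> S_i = -6.74*(-1.85)^i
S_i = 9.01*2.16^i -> [9.01, 19.46, 42.04, 90.8, 196.13]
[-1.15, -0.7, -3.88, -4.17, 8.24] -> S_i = Random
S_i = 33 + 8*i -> [33, 41, 49, 57, 65]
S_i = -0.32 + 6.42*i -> [-0.32, 6.1, 12.52, 18.94, 25.36]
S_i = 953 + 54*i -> [953, 1007, 1061, 1115, 1169]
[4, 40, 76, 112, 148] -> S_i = 4 + 36*i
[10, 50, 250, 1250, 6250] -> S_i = 10*5^i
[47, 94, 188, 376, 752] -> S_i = 47*2^i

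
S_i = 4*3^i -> [4, 12, 36, 108, 324]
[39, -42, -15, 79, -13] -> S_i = Random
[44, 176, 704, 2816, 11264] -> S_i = 44*4^i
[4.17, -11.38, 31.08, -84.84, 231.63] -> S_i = 4.17*(-2.73)^i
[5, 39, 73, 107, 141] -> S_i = 5 + 34*i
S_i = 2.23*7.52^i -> [2.23, 16.77, 126.11, 948.33, 7131.42]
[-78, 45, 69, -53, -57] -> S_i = Random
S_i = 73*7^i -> [73, 511, 3577, 25039, 175273]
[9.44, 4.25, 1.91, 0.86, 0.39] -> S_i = 9.44*0.45^i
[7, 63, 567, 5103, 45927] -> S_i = 7*9^i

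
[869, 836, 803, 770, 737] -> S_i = 869 + -33*i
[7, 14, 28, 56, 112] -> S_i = 7*2^i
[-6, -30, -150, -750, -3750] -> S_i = -6*5^i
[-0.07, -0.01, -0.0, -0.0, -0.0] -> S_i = -0.07*0.16^i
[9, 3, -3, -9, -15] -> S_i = 9 + -6*i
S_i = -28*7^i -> [-28, -196, -1372, -9604, -67228]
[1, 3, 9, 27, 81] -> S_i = 1*3^i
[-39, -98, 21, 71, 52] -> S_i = Random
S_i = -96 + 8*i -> [-96, -88, -80, -72, -64]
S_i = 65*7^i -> [65, 455, 3185, 22295, 156065]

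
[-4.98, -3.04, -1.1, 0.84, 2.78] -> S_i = -4.98 + 1.94*i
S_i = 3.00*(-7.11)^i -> [3.0, -21.33, 151.66, -1078.28, 7666.54]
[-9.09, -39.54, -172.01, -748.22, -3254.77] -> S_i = -9.09*4.35^i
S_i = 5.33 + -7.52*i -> [5.33, -2.19, -9.71, -17.23, -24.75]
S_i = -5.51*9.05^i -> [-5.51, -49.87, -451.28, -4084.11, -36961.19]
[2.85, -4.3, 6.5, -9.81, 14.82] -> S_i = 2.85*(-1.51)^i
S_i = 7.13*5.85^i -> [7.13, 41.71, 244.01, 1427.44, 8350.51]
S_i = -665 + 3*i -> [-665, -662, -659, -656, -653]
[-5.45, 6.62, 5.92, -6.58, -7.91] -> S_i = Random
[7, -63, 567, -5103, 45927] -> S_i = 7*-9^i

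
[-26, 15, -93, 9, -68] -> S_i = Random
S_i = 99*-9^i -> [99, -891, 8019, -72171, 649539]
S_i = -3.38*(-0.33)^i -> [-3.38, 1.12, -0.37, 0.12, -0.04]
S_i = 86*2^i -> [86, 172, 344, 688, 1376]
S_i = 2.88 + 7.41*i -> [2.88, 10.29, 17.7, 25.11, 32.52]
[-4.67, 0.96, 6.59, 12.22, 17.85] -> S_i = -4.67 + 5.63*i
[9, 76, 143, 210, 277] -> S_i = 9 + 67*i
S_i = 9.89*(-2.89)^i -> [9.89, -28.58, 82.6, -238.72, 689.9]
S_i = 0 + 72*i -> [0, 72, 144, 216, 288]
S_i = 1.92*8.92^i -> [1.92, 17.13, 152.77, 1362.69, 12155.16]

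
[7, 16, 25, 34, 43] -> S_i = 7 + 9*i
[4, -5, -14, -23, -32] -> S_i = 4 + -9*i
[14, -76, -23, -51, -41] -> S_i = Random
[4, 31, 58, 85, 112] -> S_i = 4 + 27*i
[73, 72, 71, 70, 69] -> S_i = 73 + -1*i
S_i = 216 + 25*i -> [216, 241, 266, 291, 316]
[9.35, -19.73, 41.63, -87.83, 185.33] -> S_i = 9.35*(-2.11)^i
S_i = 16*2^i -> [16, 32, 64, 128, 256]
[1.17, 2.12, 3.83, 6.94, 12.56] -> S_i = 1.17*1.81^i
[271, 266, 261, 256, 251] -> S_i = 271 + -5*i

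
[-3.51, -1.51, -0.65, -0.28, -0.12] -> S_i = -3.51*0.43^i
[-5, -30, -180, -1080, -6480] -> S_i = -5*6^i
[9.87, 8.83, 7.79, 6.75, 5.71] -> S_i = 9.87 + -1.04*i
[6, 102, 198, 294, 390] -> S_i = 6 + 96*i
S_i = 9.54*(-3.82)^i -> [9.54, -36.44, 139.21, -531.79, 2031.43]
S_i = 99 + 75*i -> [99, 174, 249, 324, 399]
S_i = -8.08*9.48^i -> [-8.08, -76.6, -726.15, -6883.93, -65259.65]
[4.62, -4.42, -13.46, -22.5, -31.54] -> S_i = 4.62 + -9.04*i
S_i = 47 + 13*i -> [47, 60, 73, 86, 99]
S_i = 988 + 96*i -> [988, 1084, 1180, 1276, 1372]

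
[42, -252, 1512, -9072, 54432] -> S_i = 42*-6^i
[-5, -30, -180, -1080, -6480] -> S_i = -5*6^i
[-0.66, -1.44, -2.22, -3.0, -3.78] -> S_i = -0.66 + -0.78*i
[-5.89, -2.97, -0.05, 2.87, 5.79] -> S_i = -5.89 + 2.92*i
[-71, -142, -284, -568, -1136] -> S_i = -71*2^i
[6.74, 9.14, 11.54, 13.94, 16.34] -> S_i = 6.74 + 2.40*i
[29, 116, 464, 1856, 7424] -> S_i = 29*4^i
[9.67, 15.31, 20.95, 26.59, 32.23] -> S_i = 9.67 + 5.64*i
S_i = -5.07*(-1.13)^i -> [-5.07, 5.73, -6.47, 7.32, -8.27]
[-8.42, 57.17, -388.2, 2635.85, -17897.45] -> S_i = -8.42*(-6.79)^i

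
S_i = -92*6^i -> [-92, -552, -3312, -19872, -119232]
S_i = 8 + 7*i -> [8, 15, 22, 29, 36]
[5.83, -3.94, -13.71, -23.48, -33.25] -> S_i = 5.83 + -9.77*i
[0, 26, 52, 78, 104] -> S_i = 0 + 26*i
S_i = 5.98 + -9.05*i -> [5.98, -3.07, -12.12, -21.17, -30.22]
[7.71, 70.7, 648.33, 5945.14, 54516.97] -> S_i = 7.71*9.17^i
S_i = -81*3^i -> [-81, -243, -729, -2187, -6561]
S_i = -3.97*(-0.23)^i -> [-3.97, 0.91, -0.21, 0.05, -0.01]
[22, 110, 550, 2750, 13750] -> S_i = 22*5^i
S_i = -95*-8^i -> [-95, 760, -6080, 48640, -389120]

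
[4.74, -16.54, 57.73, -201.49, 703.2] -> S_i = 4.74*(-3.49)^i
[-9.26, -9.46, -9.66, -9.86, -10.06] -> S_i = -9.26 + -0.20*i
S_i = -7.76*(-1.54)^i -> [-7.76, 11.95, -18.4, 28.34, -43.65]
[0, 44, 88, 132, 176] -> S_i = 0 + 44*i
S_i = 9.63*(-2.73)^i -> [9.63, -26.29, 71.77, -195.94, 534.91]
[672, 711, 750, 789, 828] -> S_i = 672 + 39*i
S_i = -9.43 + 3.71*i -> [-9.43, -5.72, -2.01, 1.7, 5.41]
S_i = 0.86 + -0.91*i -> [0.86, -0.05, -0.96, -1.87, -2.78]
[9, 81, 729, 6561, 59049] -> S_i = 9*9^i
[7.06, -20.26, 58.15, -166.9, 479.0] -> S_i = 7.06*(-2.87)^i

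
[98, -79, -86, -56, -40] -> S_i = Random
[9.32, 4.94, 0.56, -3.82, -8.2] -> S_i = 9.32 + -4.38*i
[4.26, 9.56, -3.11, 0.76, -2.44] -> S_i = Random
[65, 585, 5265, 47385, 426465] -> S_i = 65*9^i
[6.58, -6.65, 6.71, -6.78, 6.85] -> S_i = 6.58*(-1.01)^i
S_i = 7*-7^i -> [7, -49, 343, -2401, 16807]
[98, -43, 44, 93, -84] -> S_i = Random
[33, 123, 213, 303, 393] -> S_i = 33 + 90*i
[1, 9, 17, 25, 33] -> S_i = 1 + 8*i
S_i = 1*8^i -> [1, 8, 64, 512, 4096]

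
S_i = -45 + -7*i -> [-45, -52, -59, -66, -73]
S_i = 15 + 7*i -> [15, 22, 29, 36, 43]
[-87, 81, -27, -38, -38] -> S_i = Random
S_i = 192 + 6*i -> [192, 198, 204, 210, 216]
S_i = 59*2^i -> [59, 118, 236, 472, 944]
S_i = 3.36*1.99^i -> [3.36, 6.69, 13.31, 26.48, 52.69]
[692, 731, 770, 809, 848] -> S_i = 692 + 39*i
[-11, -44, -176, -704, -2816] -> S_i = -11*4^i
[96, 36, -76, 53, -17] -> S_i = Random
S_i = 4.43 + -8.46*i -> [4.43, -4.03, -12.49, -20.95, -29.41]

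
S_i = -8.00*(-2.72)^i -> [-8.0, 21.76, -59.19, 160.99, -437.89]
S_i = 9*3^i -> [9, 27, 81, 243, 729]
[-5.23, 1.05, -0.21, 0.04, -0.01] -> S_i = -5.23*(-0.20)^i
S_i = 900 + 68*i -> [900, 968, 1036, 1104, 1172]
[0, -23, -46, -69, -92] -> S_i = 0 + -23*i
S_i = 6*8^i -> [6, 48, 384, 3072, 24576]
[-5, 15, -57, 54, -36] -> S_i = Random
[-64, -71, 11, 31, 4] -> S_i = Random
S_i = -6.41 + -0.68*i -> [-6.41, -7.09, -7.77, -8.45, -9.13]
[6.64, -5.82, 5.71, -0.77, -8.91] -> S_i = Random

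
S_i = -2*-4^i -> [-2, 8, -32, 128, -512]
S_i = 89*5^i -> [89, 445, 2225, 11125, 55625]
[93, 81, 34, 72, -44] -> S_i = Random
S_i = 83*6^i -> [83, 498, 2988, 17928, 107568]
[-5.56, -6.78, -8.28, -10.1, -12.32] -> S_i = -5.56*1.22^i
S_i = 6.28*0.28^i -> [6.28, 1.76, 0.49, 0.14, 0.04]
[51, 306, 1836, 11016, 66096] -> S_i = 51*6^i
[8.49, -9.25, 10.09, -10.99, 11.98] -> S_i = 8.49*(-1.09)^i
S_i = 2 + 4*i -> [2, 6, 10, 14, 18]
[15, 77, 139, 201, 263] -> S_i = 15 + 62*i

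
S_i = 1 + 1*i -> [1, 2, 3, 4, 5]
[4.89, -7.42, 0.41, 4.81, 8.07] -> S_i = Random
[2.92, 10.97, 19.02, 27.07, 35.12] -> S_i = 2.92 + 8.05*i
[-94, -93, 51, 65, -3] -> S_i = Random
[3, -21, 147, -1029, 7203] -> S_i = 3*-7^i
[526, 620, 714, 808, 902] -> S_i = 526 + 94*i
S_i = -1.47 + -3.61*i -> [-1.47, -5.08, -8.69, -12.3, -15.91]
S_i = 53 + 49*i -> [53, 102, 151, 200, 249]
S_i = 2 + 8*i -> [2, 10, 18, 26, 34]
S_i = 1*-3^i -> [1, -3, 9, -27, 81]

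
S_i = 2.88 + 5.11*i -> [2.88, 7.99, 13.1, 18.21, 23.32]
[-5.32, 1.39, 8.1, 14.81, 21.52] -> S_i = -5.32 + 6.71*i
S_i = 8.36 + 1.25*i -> [8.36, 9.61, 10.86, 12.11, 13.36]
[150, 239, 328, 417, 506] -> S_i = 150 + 89*i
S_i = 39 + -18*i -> [39, 21, 3, -15, -33]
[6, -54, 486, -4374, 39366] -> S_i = 6*-9^i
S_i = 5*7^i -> [5, 35, 245, 1715, 12005]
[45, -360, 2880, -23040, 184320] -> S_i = 45*-8^i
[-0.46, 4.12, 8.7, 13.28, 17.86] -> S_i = -0.46 + 4.58*i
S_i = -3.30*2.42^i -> [-3.3, -7.99, -19.33, -46.77, -113.18]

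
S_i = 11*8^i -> [11, 88, 704, 5632, 45056]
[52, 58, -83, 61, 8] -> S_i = Random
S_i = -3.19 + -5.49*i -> [-3.19, -8.68, -14.17, -19.66, -25.15]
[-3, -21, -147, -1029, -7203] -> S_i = -3*7^i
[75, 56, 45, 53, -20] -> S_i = Random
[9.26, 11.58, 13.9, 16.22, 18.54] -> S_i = 9.26 + 2.32*i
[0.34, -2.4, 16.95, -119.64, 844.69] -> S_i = 0.34*(-7.06)^i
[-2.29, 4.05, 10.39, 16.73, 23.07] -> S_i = -2.29 + 6.34*i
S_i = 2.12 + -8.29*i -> [2.12, -6.17, -14.46, -22.75, -31.04]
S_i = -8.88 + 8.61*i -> [-8.88, -0.27, 8.34, 16.95, 25.56]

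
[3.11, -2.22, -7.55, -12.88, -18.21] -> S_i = 3.11 + -5.33*i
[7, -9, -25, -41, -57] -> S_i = 7 + -16*i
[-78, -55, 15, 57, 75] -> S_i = Random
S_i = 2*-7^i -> [2, -14, 98, -686, 4802]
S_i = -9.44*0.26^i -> [-9.44, -2.45, -0.64, -0.17, -0.04]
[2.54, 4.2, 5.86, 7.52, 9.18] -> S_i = 2.54 + 1.66*i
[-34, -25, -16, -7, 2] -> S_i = -34 + 9*i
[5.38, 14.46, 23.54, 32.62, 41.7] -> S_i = 5.38 + 9.08*i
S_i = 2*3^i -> [2, 6, 18, 54, 162]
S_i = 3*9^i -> [3, 27, 243, 2187, 19683]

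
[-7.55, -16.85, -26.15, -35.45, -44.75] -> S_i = -7.55 + -9.30*i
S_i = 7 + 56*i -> [7, 63, 119, 175, 231]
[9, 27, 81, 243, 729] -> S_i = 9*3^i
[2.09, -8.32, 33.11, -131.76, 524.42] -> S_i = 2.09*(-3.98)^i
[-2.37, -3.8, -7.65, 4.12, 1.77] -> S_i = Random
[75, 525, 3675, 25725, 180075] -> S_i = 75*7^i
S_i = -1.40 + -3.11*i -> [-1.4, -4.51, -7.62, -10.73, -13.84]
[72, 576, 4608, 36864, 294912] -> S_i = 72*8^i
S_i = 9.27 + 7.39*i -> [9.27, 16.66, 24.05, 31.44, 38.83]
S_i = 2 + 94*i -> [2, 96, 190, 284, 378]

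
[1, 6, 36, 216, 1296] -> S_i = 1*6^i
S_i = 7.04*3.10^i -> [7.04, 21.82, 67.65, 209.73, 650.16]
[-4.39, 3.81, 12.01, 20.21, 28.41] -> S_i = -4.39 + 8.20*i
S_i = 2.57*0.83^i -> [2.57, 2.13, 1.77, 1.47, 1.22]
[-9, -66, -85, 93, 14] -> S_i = Random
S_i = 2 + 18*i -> [2, 20, 38, 56, 74]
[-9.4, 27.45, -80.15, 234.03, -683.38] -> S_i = -9.40*(-2.92)^i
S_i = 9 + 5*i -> [9, 14, 19, 24, 29]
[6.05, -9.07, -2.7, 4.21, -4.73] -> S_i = Random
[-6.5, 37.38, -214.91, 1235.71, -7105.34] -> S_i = -6.50*(-5.75)^i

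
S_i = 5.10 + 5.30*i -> [5.1, 10.4, 15.7, 21.0, 26.3]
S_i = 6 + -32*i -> [6, -26, -58, -90, -122]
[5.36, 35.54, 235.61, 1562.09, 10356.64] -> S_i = 5.36*6.63^i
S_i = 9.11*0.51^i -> [9.11, 4.65, 2.37, 1.21, 0.62]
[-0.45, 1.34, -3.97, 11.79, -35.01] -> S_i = -0.45*(-2.97)^i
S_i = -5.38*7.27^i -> [-5.38, -39.11, -284.35, -2067.21, -15028.65]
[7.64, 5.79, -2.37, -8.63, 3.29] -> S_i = Random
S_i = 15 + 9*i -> [15, 24, 33, 42, 51]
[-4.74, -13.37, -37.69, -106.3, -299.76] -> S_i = -4.74*2.82^i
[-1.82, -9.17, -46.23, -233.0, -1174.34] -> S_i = -1.82*5.04^i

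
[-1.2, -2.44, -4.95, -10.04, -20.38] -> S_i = -1.20*2.03^i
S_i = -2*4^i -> [-2, -8, -32, -128, -512]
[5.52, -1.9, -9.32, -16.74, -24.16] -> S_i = 5.52 + -7.42*i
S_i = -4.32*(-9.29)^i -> [-4.32, 40.13, -372.83, 3463.63, -32177.08]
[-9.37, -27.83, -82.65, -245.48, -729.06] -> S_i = -9.37*2.97^i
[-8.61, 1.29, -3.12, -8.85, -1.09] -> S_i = Random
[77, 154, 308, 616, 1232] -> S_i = 77*2^i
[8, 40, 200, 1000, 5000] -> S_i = 8*5^i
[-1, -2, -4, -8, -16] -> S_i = -1*2^i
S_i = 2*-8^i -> [2, -16, 128, -1024, 8192]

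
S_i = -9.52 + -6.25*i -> [-9.52, -15.77, -22.02, -28.27, -34.52]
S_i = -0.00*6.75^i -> [-0.0, -0.0, -0.0, -0.0, -0.0]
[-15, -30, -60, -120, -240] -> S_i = -15*2^i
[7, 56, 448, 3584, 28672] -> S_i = 7*8^i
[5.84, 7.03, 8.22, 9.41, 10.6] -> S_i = 5.84 + 1.19*i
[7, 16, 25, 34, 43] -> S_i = 7 + 9*i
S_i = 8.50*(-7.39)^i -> [8.5, -62.82, 464.2, -3430.46, 25351.09]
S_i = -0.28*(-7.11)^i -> [-0.28, 1.99, -14.15, 100.64, -715.54]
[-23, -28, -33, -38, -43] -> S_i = -23 + -5*i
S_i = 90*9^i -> [90, 810, 7290, 65610, 590490]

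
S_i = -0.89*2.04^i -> [-0.89, -1.82, -3.7, -7.56, -15.41]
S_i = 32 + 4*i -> [32, 36, 40, 44, 48]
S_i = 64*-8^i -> [64, -512, 4096, -32768, 262144]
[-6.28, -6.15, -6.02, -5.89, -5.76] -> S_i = -6.28 + 0.13*i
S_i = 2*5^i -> [2, 10, 50, 250, 1250]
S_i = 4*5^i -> [4, 20, 100, 500, 2500]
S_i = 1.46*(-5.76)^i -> [1.46, -8.41, 48.44, -279.01, 1607.1]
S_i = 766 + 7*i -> [766, 773, 780, 787, 794]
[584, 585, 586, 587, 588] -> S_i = 584 + 1*i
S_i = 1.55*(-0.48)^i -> [1.55, -0.74, 0.36, -0.17, 0.08]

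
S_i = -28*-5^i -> [-28, 140, -700, 3500, -17500]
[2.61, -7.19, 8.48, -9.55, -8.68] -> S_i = Random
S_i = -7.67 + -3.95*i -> [-7.67, -11.62, -15.57, -19.52, -23.47]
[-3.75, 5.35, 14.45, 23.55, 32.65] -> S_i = -3.75 + 9.10*i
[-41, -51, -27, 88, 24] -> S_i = Random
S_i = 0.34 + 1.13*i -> [0.34, 1.47, 2.6, 3.73, 4.86]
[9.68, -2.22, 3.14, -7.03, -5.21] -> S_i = Random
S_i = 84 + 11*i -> [84, 95, 106, 117, 128]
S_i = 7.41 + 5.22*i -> [7.41, 12.63, 17.85, 23.07, 28.29]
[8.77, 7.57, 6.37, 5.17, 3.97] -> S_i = 8.77 + -1.20*i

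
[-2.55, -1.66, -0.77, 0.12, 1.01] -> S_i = -2.55 + 0.89*i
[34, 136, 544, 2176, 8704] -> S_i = 34*4^i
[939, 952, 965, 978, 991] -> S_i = 939 + 13*i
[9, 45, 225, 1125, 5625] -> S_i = 9*5^i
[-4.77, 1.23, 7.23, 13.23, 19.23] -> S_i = -4.77 + 6.00*i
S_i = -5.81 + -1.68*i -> [-5.81, -7.49, -9.17, -10.85, -12.53]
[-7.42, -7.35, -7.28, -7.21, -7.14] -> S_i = -7.42 + 0.07*i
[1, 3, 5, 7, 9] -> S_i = 1 + 2*i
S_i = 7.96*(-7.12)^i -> [7.96, -56.68, 403.53, -2873.12, 20456.58]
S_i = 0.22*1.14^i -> [0.22, 0.25, 0.29, 0.33, 0.37]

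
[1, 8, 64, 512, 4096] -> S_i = 1*8^i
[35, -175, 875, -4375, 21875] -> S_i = 35*-5^i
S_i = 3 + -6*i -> [3, -3, -9, -15, -21]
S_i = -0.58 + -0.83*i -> [-0.58, -1.41, -2.24, -3.07, -3.9]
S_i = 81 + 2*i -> [81, 83, 85, 87, 89]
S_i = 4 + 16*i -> [4, 20, 36, 52, 68]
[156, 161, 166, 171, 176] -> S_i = 156 + 5*i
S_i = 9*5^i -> [9, 45, 225, 1125, 5625]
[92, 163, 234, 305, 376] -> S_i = 92 + 71*i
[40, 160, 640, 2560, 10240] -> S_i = 40*4^i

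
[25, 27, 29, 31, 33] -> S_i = 25 + 2*i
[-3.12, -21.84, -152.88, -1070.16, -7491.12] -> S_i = -3.12*7.00^i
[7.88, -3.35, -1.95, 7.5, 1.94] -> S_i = Random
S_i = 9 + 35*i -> [9, 44, 79, 114, 149]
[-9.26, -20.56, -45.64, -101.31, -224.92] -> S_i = -9.26*2.22^i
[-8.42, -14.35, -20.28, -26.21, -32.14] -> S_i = -8.42 + -5.93*i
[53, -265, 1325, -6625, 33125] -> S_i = 53*-5^i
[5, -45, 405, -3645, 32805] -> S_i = 5*-9^i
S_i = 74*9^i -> [74, 666, 5994, 53946, 485514]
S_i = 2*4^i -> [2, 8, 32, 128, 512]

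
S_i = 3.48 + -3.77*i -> [3.48, -0.29, -4.06, -7.83, -11.6]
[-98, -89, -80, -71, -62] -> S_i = -98 + 9*i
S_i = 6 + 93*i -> [6, 99, 192, 285, 378]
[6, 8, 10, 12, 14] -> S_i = 6 + 2*i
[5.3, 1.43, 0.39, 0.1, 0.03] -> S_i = 5.30*0.27^i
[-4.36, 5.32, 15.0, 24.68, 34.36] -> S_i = -4.36 + 9.68*i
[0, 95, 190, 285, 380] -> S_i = 0 + 95*i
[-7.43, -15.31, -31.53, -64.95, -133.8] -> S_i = -7.43*2.06^i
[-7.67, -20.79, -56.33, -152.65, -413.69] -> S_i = -7.67*2.71^i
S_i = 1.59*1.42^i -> [1.59, 2.26, 3.21, 4.55, 6.46]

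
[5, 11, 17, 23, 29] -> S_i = 5 + 6*i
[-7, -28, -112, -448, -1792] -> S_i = -7*4^i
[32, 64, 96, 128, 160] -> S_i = 32 + 32*i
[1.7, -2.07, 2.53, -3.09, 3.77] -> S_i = 1.70*(-1.22)^i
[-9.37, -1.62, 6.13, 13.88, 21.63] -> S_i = -9.37 + 7.75*i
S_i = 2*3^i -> [2, 6, 18, 54, 162]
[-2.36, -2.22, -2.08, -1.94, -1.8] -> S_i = -2.36 + 0.14*i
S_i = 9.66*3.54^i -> [9.66, 34.2, 121.06, 428.54, 1517.02]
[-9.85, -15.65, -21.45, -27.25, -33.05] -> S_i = -9.85 + -5.80*i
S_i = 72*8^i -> [72, 576, 4608, 36864, 294912]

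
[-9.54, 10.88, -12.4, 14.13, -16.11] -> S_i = -9.54*(-1.14)^i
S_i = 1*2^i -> [1, 2, 4, 8, 16]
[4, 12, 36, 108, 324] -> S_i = 4*3^i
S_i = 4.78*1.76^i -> [4.78, 8.41, 14.81, 26.06, 45.86]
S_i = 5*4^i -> [5, 20, 80, 320, 1280]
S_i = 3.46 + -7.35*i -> [3.46, -3.89, -11.24, -18.59, -25.94]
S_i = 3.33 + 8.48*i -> [3.33, 11.81, 20.29, 28.77, 37.25]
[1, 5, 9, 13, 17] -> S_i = 1 + 4*i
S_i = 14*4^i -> [14, 56, 224, 896, 3584]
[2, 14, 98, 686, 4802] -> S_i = 2*7^i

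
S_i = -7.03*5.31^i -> [-7.03, -37.33, -198.22, -1052.54, -5588.99]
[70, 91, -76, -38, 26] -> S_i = Random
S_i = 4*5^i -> [4, 20, 100, 500, 2500]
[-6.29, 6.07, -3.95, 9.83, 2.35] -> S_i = Random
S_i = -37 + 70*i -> [-37, 33, 103, 173, 243]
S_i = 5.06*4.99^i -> [5.06, 25.25, 125.99, 628.71, 3137.28]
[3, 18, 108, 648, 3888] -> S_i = 3*6^i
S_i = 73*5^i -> [73, 365, 1825, 9125, 45625]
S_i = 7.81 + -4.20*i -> [7.81, 3.61, -0.59, -4.79, -8.99]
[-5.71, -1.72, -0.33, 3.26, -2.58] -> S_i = Random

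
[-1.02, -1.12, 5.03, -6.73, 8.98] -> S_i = Random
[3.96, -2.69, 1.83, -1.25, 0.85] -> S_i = 3.96*(-0.68)^i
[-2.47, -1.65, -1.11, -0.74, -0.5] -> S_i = -2.47*0.67^i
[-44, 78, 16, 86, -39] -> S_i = Random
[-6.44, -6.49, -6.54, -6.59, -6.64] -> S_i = -6.44 + -0.05*i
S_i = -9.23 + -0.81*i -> [-9.23, -10.04, -10.85, -11.66, -12.47]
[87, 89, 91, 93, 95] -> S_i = 87 + 2*i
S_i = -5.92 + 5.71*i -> [-5.92, -0.21, 5.5, 11.21, 16.92]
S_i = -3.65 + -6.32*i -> [-3.65, -9.97, -16.29, -22.61, -28.93]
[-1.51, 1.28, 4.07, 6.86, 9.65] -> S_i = -1.51 + 2.79*i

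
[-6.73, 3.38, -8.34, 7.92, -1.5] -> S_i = Random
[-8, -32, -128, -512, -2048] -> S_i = -8*4^i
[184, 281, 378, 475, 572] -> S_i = 184 + 97*i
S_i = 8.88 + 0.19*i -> [8.88, 9.07, 9.26, 9.45, 9.64]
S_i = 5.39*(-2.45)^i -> [5.39, -13.21, 32.35, -79.27, 194.2]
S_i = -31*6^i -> [-31, -186, -1116, -6696, -40176]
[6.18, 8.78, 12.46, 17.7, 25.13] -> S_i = 6.18*1.42^i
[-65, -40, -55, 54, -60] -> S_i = Random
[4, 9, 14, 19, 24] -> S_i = 4 + 5*i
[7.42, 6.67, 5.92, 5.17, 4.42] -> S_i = 7.42 + -0.75*i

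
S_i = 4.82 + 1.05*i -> [4.82, 5.87, 6.92, 7.97, 9.02]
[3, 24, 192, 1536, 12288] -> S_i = 3*8^i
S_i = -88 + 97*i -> [-88, 9, 106, 203, 300]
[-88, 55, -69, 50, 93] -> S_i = Random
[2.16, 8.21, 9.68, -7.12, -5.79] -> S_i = Random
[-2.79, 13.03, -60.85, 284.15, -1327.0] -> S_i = -2.79*(-4.67)^i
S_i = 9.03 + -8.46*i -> [9.03, 0.57, -7.89, -16.35, -24.81]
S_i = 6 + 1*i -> [6, 7, 8, 9, 10]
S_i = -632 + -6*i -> [-632, -638, -644, -650, -656]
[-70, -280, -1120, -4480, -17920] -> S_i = -70*4^i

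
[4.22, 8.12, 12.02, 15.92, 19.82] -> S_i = 4.22 + 3.90*i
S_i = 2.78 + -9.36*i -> [2.78, -6.58, -15.94, -25.3, -34.66]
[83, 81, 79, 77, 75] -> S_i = 83 + -2*i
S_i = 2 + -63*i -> [2, -61, -124, -187, -250]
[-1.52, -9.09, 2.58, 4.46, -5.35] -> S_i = Random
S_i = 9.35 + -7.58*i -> [9.35, 1.77, -5.81, -13.39, -20.97]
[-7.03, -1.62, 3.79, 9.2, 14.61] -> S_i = -7.03 + 5.41*i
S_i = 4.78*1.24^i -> [4.78, 5.93, 7.35, 9.11, 11.3]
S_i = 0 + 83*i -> [0, 83, 166, 249, 332]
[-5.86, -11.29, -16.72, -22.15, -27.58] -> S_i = -5.86 + -5.43*i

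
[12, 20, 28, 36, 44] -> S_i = 12 + 8*i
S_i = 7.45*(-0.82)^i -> [7.45, -6.11, 5.01, -4.11, 3.37]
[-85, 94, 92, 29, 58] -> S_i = Random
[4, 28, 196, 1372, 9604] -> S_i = 4*7^i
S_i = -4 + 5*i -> [-4, 1, 6, 11, 16]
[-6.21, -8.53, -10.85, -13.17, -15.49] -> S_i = -6.21 + -2.32*i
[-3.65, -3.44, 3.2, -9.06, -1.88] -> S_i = Random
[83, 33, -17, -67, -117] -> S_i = 83 + -50*i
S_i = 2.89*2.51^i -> [2.89, 7.25, 18.21, 45.7, 114.71]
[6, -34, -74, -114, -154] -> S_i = 6 + -40*i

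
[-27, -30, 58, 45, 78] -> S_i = Random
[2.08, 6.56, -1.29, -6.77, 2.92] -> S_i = Random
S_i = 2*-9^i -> [2, -18, 162, -1458, 13122]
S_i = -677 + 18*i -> [-677, -659, -641, -623, -605]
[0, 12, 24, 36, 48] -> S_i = 0 + 12*i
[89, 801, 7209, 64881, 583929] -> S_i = 89*9^i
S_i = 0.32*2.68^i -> [0.32, 0.86, 2.3, 6.16, 16.51]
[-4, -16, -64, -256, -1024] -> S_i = -4*4^i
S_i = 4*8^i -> [4, 32, 256, 2048, 16384]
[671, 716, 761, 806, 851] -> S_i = 671 + 45*i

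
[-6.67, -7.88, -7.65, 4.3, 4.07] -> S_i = Random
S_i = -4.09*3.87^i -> [-4.09, -15.83, -61.26, -237.06, -917.42]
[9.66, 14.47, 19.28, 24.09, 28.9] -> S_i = 9.66 + 4.81*i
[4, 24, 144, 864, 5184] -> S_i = 4*6^i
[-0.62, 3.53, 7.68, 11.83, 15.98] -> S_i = -0.62 + 4.15*i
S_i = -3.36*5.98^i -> [-3.36, -20.09, -120.15, -718.53, -4296.79]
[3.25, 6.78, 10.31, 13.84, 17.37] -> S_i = 3.25 + 3.53*i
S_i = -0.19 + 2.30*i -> [-0.19, 2.11, 4.41, 6.71, 9.01]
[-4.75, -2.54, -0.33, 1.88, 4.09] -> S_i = -4.75 + 2.21*i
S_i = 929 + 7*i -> [929, 936, 943, 950, 957]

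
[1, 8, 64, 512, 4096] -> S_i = 1*8^i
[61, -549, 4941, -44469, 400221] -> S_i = 61*-9^i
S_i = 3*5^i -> [3, 15, 75, 375, 1875]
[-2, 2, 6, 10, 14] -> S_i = -2 + 4*i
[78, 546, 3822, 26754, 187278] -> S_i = 78*7^i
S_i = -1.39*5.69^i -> [-1.39, -7.91, -45.0, -256.07, -1457.01]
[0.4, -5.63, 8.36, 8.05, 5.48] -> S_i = Random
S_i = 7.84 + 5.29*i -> [7.84, 13.13, 18.42, 23.71, 29.0]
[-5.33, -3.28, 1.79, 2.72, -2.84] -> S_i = Random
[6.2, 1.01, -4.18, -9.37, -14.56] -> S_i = 6.20 + -5.19*i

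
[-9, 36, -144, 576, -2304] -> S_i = -9*-4^i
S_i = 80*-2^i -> [80, -160, 320, -640, 1280]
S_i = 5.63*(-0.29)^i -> [5.63, -1.63, 0.47, -0.14, 0.04]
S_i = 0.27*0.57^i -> [0.27, 0.15, 0.09, 0.05, 0.03]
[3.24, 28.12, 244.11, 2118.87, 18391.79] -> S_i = 3.24*8.68^i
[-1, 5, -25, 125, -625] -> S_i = -1*-5^i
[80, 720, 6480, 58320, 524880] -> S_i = 80*9^i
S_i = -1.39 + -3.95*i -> [-1.39, -5.34, -9.29, -13.24, -17.19]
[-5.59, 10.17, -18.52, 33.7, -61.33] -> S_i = -5.59*(-1.82)^i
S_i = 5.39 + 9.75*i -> [5.39, 15.14, 24.89, 34.64, 44.39]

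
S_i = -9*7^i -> [-9, -63, -441, -3087, -21609]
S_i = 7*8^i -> [7, 56, 448, 3584, 28672]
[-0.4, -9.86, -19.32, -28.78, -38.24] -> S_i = -0.40 + -9.46*i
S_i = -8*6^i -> [-8, -48, -288, -1728, -10368]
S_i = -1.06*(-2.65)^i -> [-1.06, 2.81, -7.44, 19.73, -52.27]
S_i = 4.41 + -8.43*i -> [4.41, -4.02, -12.45, -20.88, -29.31]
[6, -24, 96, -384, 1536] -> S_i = 6*-4^i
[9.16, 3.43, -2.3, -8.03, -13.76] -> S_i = 9.16 + -5.73*i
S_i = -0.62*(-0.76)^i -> [-0.62, 0.47, -0.36, 0.27, -0.21]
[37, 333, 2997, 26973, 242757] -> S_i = 37*9^i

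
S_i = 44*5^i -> [44, 220, 1100, 5500, 27500]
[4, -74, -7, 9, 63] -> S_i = Random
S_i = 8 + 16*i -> [8, 24, 40, 56, 72]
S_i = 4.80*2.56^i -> [4.8, 12.29, 31.46, 80.53, 206.16]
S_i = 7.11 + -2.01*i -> [7.11, 5.1, 3.09, 1.08, -0.93]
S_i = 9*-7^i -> [9, -63, 441, -3087, 21609]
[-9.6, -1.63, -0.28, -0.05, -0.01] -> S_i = -9.60*0.17^i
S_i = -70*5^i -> [-70, -350, -1750, -8750, -43750]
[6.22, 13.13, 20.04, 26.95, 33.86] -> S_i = 6.22 + 6.91*i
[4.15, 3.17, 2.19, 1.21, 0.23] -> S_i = 4.15 + -0.98*i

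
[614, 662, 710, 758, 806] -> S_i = 614 + 48*i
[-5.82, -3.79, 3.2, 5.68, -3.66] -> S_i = Random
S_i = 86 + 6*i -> [86, 92, 98, 104, 110]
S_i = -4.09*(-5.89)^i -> [-4.09, 24.09, -141.89, 835.74, -4922.49]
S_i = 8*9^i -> [8, 72, 648, 5832, 52488]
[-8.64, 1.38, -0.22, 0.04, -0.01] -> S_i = -8.64*(-0.16)^i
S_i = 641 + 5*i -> [641, 646, 651, 656, 661]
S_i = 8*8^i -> [8, 64, 512, 4096, 32768]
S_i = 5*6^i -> [5, 30, 180, 1080, 6480]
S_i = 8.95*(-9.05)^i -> [8.95, -81.0, 733.03, -6633.9, 60036.77]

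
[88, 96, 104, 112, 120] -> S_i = 88 + 8*i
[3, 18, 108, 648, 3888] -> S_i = 3*6^i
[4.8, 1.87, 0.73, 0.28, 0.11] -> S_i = 4.80*0.39^i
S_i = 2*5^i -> [2, 10, 50, 250, 1250]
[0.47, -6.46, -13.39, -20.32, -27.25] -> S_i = 0.47 + -6.93*i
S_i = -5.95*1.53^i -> [-5.95, -9.1, -13.93, -21.31, -32.6]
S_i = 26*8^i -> [26, 208, 1664, 13312, 106496]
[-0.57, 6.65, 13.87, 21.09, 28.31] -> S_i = -0.57 + 7.22*i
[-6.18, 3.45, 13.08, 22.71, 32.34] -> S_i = -6.18 + 9.63*i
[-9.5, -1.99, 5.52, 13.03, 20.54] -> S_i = -9.50 + 7.51*i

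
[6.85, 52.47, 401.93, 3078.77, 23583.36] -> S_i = 6.85*7.66^i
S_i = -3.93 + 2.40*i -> [-3.93, -1.53, 0.87, 3.27, 5.67]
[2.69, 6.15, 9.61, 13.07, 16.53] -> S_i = 2.69 + 3.46*i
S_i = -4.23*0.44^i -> [-4.23, -1.86, -0.82, -0.36, -0.16]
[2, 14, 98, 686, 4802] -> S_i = 2*7^i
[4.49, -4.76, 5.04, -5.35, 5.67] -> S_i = 4.49*(-1.06)^i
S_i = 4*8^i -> [4, 32, 256, 2048, 16384]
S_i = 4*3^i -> [4, 12, 36, 108, 324]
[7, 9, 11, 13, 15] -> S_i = 7 + 2*i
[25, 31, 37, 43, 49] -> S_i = 25 + 6*i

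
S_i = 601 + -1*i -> [601, 600, 599, 598, 597]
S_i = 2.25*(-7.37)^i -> [2.25, -16.58, 122.21, -900.71, 6638.23]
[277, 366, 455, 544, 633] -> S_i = 277 + 89*i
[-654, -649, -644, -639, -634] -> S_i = -654 + 5*i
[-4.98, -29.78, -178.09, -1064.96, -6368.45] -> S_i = -4.98*5.98^i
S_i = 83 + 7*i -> [83, 90, 97, 104, 111]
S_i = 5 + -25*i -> [5, -20, -45, -70, -95]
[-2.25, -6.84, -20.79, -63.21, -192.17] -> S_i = -2.25*3.04^i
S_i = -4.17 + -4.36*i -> [-4.17, -8.53, -12.89, -17.25, -21.61]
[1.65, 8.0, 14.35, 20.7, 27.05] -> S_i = 1.65 + 6.35*i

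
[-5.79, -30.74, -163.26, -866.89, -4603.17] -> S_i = -5.79*5.31^i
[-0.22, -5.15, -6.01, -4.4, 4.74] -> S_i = Random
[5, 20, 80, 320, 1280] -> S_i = 5*4^i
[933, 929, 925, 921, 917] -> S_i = 933 + -4*i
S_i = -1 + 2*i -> [-1, 1, 3, 5, 7]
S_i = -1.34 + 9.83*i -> [-1.34, 8.49, 18.32, 28.15, 37.98]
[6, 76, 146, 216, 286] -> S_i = 6 + 70*i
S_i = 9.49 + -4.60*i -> [9.49, 4.89, 0.29, -4.31, -8.91]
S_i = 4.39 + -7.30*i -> [4.39, -2.91, -10.21, -17.51, -24.81]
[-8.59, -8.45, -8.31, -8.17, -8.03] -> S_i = -8.59 + 0.14*i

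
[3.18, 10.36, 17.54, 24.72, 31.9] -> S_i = 3.18 + 7.18*i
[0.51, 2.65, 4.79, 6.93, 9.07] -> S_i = 0.51 + 2.14*i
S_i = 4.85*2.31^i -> [4.85, 11.2, 25.88, 59.78, 138.1]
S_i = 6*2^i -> [6, 12, 24, 48, 96]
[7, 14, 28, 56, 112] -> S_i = 7*2^i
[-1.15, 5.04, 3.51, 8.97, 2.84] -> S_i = Random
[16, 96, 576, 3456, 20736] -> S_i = 16*6^i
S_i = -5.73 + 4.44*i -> [-5.73, -1.29, 3.15, 7.59, 12.03]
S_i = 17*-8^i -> [17, -136, 1088, -8704, 69632]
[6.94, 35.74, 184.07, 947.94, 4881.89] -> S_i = 6.94*5.15^i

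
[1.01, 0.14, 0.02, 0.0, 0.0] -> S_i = 1.01*0.14^i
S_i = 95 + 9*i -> [95, 104, 113, 122, 131]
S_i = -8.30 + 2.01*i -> [-8.3, -6.29, -4.28, -2.27, -0.26]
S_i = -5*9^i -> [-5, -45, -405, -3645, -32805]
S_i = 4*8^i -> [4, 32, 256, 2048, 16384]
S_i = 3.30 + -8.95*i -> [3.3, -5.65, -14.6, -23.55, -32.5]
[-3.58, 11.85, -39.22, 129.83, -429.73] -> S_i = -3.58*(-3.31)^i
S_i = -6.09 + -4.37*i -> [-6.09, -10.46, -14.83, -19.2, -23.57]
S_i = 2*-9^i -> [2, -18, 162, -1458, 13122]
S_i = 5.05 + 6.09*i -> [5.05, 11.14, 17.23, 23.32, 29.41]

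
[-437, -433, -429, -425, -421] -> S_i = -437 + 4*i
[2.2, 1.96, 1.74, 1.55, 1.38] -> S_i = 2.20*0.89^i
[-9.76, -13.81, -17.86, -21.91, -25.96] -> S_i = -9.76 + -4.05*i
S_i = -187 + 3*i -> [-187, -184, -181, -178, -175]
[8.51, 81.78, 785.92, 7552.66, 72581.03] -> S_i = 8.51*9.61^i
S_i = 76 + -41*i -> [76, 35, -6, -47, -88]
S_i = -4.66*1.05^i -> [-4.66, -4.89, -5.14, -5.39, -5.66]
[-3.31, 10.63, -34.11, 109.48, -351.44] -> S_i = -3.31*(-3.21)^i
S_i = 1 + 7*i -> [1, 8, 15, 22, 29]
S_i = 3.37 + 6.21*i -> [3.37, 9.58, 15.79, 22.0, 28.21]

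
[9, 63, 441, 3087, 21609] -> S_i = 9*7^i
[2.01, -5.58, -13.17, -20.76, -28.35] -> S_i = 2.01 + -7.59*i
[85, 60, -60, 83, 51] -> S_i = Random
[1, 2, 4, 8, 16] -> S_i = 1*2^i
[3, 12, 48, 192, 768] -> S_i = 3*4^i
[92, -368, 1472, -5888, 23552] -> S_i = 92*-4^i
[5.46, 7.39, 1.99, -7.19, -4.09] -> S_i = Random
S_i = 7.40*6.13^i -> [7.4, 45.36, 278.07, 1704.56, 10448.97]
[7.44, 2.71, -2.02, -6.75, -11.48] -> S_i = 7.44 + -4.73*i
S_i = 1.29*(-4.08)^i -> [1.29, -5.26, 21.47, -87.61, 357.46]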